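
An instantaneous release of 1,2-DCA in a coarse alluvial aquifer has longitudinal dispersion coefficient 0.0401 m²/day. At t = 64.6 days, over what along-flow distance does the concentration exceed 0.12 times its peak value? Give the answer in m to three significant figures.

9.37 m

The plume is Gaussian with σ = √(2Dt) = √(2 × 0.0401 × 64.6) = 2.276 m.
C/C_peak = exp(−Δx²/(2σ²)) = 0.12 ⇒ Δx = σ·√(−2 ln 0.12) = 2.276 × 2.059 = 4.686 m.
Width = 2Δx = 9.37 m.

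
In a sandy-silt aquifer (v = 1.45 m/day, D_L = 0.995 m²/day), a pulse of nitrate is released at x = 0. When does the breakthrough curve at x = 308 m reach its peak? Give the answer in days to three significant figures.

212 days

For the 1D instantaneous-source solution, setting ∂C/∂t = 0 at fixed x gives v²t² + 2Dt − x² = 0, so t = (√(D² + v²x²) − D)/v².
√(D² + v²x²) = √(0.995² + 1.45² × 308²) = 446.6; v² = 2.1025.
t = (446.6 − 0.995)/2.1025 = 212 days (vs. the pure-advection estimate x/v = 212 d).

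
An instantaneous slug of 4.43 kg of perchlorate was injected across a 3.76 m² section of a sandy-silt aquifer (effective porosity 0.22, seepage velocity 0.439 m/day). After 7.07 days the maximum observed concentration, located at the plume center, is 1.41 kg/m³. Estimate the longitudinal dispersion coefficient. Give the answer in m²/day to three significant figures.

At the plume center C_max = M/(n_e·A·√(4πDt)), so D = M²/(4πt·(n_e·A·C_max)²).
n_e·A·C_max = 0.22 × 3.76 × 1.41 = 1.166 kg/m.
D = 4.43²/(4π × 7.07 × 1.166²) = 0.162 m²/day.

0.162 m²/day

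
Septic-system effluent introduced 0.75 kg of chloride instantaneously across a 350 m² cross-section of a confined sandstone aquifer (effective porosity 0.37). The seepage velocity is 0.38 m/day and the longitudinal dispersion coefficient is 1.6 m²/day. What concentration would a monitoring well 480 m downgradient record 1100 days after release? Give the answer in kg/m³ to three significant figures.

For an instantaneous plane source, C(x,t) = M/(n_e·A·√(4πDt)) · exp(−(x−vt)²/(4Dt)), with n_e·A the pore (flow) area.
Plume center vt = 0.38 × 1100 = 418 m, so the well at 480 m is 62 m downgradient of the peak.
√(4πDt) = 148.7 m, giving peak height M/(n_e·A·√(4πDt)) = 0.75/(0.37 × 350 × 148.7) = 3.895e-05 kg/m³.
(x−vt)²/(4Dt) = (62)²/(4 × 1.6 × 1100) = 0.5460; exp(−0.5460) = 0.5793.
C = 3.895e-05 × 0.5793 = 2.26e-05 kg/m³.

2.26e-05 kg/m³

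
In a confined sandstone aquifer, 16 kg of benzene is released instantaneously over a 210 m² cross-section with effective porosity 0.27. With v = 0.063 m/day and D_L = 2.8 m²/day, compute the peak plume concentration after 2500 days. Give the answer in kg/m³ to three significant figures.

The peak of an instantaneous 1D plume sits at x = vt; there the Gaussian factor is 1 and C_max = M/(n_e·A·√(4πDt)), where n_e·A is the pore area the mass is dissolved in.
√(4πDt) = √(4π × 2.8 × 2500) = 296.6 m, so C_max = 16/(0.27 × 210 × 296.6) = 0.000951 kg/m³.

0.000951 kg/m³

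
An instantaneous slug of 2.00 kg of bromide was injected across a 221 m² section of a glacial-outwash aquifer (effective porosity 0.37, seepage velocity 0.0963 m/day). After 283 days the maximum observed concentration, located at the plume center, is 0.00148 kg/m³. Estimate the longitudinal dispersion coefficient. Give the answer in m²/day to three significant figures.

0.0768 m²/day

At the plume center C_max = M/(n_e·A·√(4πDt)), so D = M²/(4πt·(n_e·A·C_max)²).
n_e·A·C_max = 0.37 × 221 × 0.00148 = 0.1210 kg/m.
D = 2.00²/(4π × 283 × 0.1210²) = 0.0768 m²/day.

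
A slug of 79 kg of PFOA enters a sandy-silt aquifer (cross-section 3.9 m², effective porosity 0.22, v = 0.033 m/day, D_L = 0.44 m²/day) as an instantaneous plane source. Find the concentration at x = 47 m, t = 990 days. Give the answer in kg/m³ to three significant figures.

For an instantaneous plane source, C(x,t) = M/(n_e·A·√(4πDt)) · exp(−(x−vt)²/(4Dt)), with n_e·A the pore (flow) area.
Plume center vt = 0.033 × 990 = 32.67 m, so the well at 47 m is 14.33 m downgradient of the peak.
√(4πDt) = 73.99 m, giving peak height M/(n_e·A·√(4πDt)) = 79/(0.22 × 3.9 × 73.99) = 1.244 kg/m³.
(x−vt)²/(4Dt) = (14.33)²/(4 × 0.44 × 990) = 0.1179; exp(−0.1179) = 0.8888.
C = 1.244 × 0.8888 = 1.11 kg/m³.

1.11 kg/m³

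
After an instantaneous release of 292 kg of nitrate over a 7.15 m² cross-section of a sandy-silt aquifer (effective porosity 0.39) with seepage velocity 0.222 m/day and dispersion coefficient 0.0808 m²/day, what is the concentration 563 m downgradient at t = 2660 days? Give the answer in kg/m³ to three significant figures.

0.835 kg/m³

For an instantaneous plane source, C(x,t) = M/(n_e·A·√(4πDt)) · exp(−(x−vt)²/(4Dt)), with n_e·A the pore (flow) area.
Plume center vt = 0.222 × 2660 = 590.52 m, so the well at 563 m is 27.52 m upgradient of the peak.
√(4πDt) = 51.97 m, giving peak height M/(n_e·A·√(4πDt)) = 292/(0.39 × 7.15 × 51.97) = 2.015 kg/m³.
(x−vt)²/(4Dt) = (-27.52)²/(4 × 0.0808 × 2660) = 0.8809; exp(−0.8809) = 0.4144.
C = 2.015 × 0.4144 = 0.835 kg/m³.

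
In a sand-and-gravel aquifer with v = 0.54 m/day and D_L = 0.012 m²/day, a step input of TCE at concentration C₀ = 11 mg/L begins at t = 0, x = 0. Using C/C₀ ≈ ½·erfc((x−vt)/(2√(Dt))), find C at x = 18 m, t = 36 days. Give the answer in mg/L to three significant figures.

10.3 mg/L

For a continuous step input, C/C₀ ≈ ½·erfc((x−vt)/(2√(Dt))).
vt = 0.54 × 36 = 19.44 m and 2√(Dt) = 2√(0.012 × 36) = 1.315 m.
Argument (x−vt)/(2√(Dt)) = (18 − 19.44)/1.315 = -1.095; ½·erfc(-1.095) = 0.9393.
C = 11 × 0.9393 = 10.3 mg/L.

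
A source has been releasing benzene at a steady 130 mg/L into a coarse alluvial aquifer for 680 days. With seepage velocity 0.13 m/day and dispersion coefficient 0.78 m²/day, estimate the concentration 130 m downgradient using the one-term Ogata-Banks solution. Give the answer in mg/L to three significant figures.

13.1 mg/L

For a continuous step input, C/C₀ ≈ ½·erfc((x−vt)/(2√(Dt))).
vt = 0.13 × 680 = 88.4 m and 2√(Dt) = 2√(0.78 × 680) = 46.06 m.
Argument (x−vt)/(2√(Dt)) = (130 − 88.4)/46.06 = 0.9032; ½·erfc(0.9032) = 0.1007.
C = 130 × 0.1007 = 13.1 mg/L.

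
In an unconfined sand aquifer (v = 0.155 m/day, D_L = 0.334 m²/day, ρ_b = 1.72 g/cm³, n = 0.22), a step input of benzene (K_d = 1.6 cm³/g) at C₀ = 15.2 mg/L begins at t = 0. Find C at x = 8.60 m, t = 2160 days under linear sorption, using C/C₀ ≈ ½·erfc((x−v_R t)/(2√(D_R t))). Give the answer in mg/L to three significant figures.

14.3 mg/L

Retardation factor R = 1 + ρ_b·K_d/n = 1 + 1.72 × 1.6/0.22 = 13.51.
Sorption retards both mechanisms: v_R = v/R = 0.01147 m/day, D_R = D/R = 0.02472 m²/day.
v_R·t = 0.01147 × 2160 = 24.7752 m; 2√(D_R t) = 14.61 m; argument = (8.60 − 24.7752)/14.61 = -1.107.
C = C₀ × ½·erfc(-1.107) = 15.2 × 0.9413 = 14.3 mg/L.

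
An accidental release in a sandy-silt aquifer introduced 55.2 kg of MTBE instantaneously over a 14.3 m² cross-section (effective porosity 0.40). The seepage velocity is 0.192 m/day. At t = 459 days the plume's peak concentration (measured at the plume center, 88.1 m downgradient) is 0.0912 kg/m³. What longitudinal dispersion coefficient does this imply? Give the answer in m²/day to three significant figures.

1.94 m²/day

At the plume center C_max = M/(n_e·A·√(4πDt)), so D = M²/(4πt·(n_e·A·C_max)²).
n_e·A·C_max = 0.40 × 14.3 × 0.0912 = 0.5217 kg/m.
D = 55.2²/(4π × 459 × 0.5217²) = 1.94 m²/day.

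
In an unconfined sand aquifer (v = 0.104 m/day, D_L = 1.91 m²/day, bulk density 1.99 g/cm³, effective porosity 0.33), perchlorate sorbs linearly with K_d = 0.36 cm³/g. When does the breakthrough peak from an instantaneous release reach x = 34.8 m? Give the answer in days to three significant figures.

640 days

Retardation factor R = 1 + ρ_b·K_d/n = 1 + 1.99 × 0.36/0.33 = 3.171.
Sorption retards both mechanisms: v_R = v/R = 0.03280 m/day, D_R = D/R = 0.6023 m²/day.
Peak time from v_R²t² + 2D_R t − x² = 0: t = (√(D_R² + v_R²x²) − D_R)/v_R².
√(D_R² + v_R²x²) = √(0.6023² + 0.03280² × 34.8²) = 1.291; v_R² = 0.001076.
t = (1.291 − 0.6023)/0.001076 = 640 days.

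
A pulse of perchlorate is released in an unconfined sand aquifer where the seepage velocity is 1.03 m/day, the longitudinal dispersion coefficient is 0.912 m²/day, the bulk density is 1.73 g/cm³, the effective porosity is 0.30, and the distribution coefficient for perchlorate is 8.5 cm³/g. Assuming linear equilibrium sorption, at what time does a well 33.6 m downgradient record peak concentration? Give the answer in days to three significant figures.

1590 days

Retardation factor R = 1 + ρ_b·K_d/n = 1 + 1.73 × 8.5/0.30 = 50.02.
Sorption retards both mechanisms: v_R = v/R = 0.02059 m/day, D_R = D/R = 0.01823 m²/day.
Peak time from v_R²t² + 2D_R t − x² = 0: t = (√(D_R² + v_R²x²) − D_R)/v_R².
√(D_R² + v_R²x²) = √(0.01823² + 0.02059² × 33.6²) = 0.6921; v_R² = 0.0004239.
t = (0.6921 − 0.01823)/0.0004239 = 1590 days.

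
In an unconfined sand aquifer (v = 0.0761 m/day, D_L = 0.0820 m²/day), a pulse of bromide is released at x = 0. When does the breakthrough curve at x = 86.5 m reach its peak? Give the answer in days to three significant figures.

For the 1D instantaneous-source solution, setting ∂C/∂t = 0 at fixed x gives v²t² + 2Dt − x² = 0, so t = (√(D² + v²x²) − D)/v².
√(D² + v²x²) = √(0.0820² + 0.0761² × 86.5²) = 6.583; v² = 0.00579121.
t = (6.583 − 0.0820)/0.00579121 = 1120 days (vs. the pure-advection estimate x/v = 1140 d).

1120 days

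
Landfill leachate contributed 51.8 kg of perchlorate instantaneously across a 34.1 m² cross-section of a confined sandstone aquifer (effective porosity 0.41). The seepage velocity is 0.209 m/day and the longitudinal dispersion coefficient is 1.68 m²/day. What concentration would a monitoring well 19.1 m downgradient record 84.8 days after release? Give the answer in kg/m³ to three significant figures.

For an instantaneous plane source, C(x,t) = M/(n_e·A·√(4πDt)) · exp(−(x−vt)²/(4Dt)), with n_e·A the pore (flow) area.
Plume center vt = 0.209 × 84.8 = 17.7232 m, so the well at 19.1 m is 1.3768 m downgradient of the peak.
√(4πDt) = 42.31 m, giving peak height M/(n_e·A·√(4πDt)) = 51.8/(0.41 × 34.1 × 42.31) = 0.08757 kg/m³.
(x−vt)²/(4Dt) = (1.3768)²/(4 × 1.68 × 84.8) = 0.003326; exp(−0.003326) = 0.9967.
C = 0.08757 × 0.9967 = 0.0873 kg/m³.

0.0873 kg/m³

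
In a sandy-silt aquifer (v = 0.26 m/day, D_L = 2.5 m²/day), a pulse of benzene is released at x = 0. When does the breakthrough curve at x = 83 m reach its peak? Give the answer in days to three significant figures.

284 days

For the 1D instantaneous-source solution, setting ∂C/∂t = 0 at fixed x gives v²t² + 2Dt − x² = 0, so t = (√(D² + v²x²) − D)/v².
√(D² + v²x²) = √(2.5² + 0.26² × 83²) = 21.72; v² = 0.0676.
t = (21.72 − 2.5)/0.0676 = 284 days (vs. the pure-advection estimate x/v = 319 d).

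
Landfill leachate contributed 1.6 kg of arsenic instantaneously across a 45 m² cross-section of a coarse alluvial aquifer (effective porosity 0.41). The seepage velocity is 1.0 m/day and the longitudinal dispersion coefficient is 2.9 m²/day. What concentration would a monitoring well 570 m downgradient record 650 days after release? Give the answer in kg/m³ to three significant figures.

For an instantaneous plane source, C(x,t) = M/(n_e·A·√(4πDt)) · exp(−(x−vt)²/(4Dt)), with n_e·A the pore (flow) area.
Plume center vt = 1.0 × 650 = 650 m, so the well at 570 m is 80 m upgradient of the peak.
√(4πDt) = 153.9 m, giving peak height M/(n_e·A·√(4πDt)) = 1.6/(0.41 × 45 × 153.9) = 0.0005635 kg/m³.
(x−vt)²/(4Dt) = (-80)²/(4 × 2.9 × 650) = 0.8488; exp(−0.8488) = 0.4279.
C = 0.0005635 × 0.4279 = 0.000241 kg/m³.

0.000241 kg/m³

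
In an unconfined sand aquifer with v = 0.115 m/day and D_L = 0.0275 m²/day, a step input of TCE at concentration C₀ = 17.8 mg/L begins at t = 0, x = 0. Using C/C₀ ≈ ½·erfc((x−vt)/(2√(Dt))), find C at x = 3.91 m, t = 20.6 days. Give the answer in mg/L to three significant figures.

For a continuous step input, C/C₀ ≈ ½·erfc((x−vt)/(2√(Dt))).
vt = 0.115 × 20.6 = 2.369 m and 2√(Dt) = 2√(0.0275 × 20.6) = 1.505 m.
Argument (x−vt)/(2√(Dt)) = (3.91 − 2.369)/1.505 = 1.024; ½·erfc(1.024) = 0.07379.
C = 17.8 × 0.07379 = 1.31 mg/L.

1.31 mg/L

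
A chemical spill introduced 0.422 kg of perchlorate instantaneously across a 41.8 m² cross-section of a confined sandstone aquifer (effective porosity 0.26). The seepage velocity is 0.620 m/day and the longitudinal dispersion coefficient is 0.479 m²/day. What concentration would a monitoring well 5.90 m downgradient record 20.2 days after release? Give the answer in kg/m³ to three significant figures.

For an instantaneous plane source, C(x,t) = M/(n_e·A·√(4πDt)) · exp(−(x−vt)²/(4Dt)), with n_e·A the pore (flow) area.
Plume center vt = 0.620 × 20.2 = 12.524 m, so the well at 5.90 m is 6.624 m upgradient of the peak.
√(4πDt) = 11.03 m, giving peak height M/(n_e·A·√(4πDt)) = 0.422/(0.26 × 41.8 × 11.03) = 0.003520 kg/m³.
(x−vt)²/(4Dt) = (-6.624)²/(4 × 0.479 × 20.2) = 1.134; exp(−1.134) = 0.3217.
C = 0.003520 × 0.3217 = 0.00113 kg/m³.

0.00113 kg/m³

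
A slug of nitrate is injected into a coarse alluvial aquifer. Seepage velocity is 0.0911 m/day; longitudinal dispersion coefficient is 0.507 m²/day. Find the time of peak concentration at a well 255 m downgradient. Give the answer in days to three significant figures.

2740 days

For the 1D instantaneous-source solution, setting ∂C/∂t = 0 at fixed x gives v²t² + 2Dt − x² = 0, so t = (√(D² + v²x²) − D)/v².
√(D² + v²x²) = √(0.507² + 0.0911² × 255²) = 23.24; v² = 0.00829921.
t = (23.24 − 0.507)/0.00829921 = 2740 days (vs. the pure-advection estimate x/v = 2800 d).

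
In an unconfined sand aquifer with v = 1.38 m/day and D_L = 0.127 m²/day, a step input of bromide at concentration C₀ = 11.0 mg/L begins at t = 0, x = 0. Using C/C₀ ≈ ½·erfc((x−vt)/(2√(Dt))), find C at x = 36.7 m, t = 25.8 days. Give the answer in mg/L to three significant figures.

3.68 mg/L

For a continuous step input, C/C₀ ≈ ½·erfc((x−vt)/(2√(Dt))).
vt = 1.38 × 25.8 = 35.604 m and 2√(Dt) = 2√(0.127 × 25.8) = 3.620 m.
Argument (x−vt)/(2√(Dt)) = (36.7 − 35.604)/3.620 = 0.3028; ½·erfc(0.3028) = 0.3342.
C = 11.0 × 0.3342 = 3.68 mg/L.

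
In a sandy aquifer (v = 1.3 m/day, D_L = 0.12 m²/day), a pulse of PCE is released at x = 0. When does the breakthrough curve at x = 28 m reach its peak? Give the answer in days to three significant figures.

21.5 days

For the 1D instantaneous-source solution, setting ∂C/∂t = 0 at fixed x gives v²t² + 2Dt − x² = 0, so t = (√(D² + v²x²) − D)/v².
√(D² + v²x²) = √(0.12² + 1.3² × 28²) = 36.40; v² = 1.69.
t = (36.40 − 0.12)/1.69 = 21.5 days (vs. the pure-advection estimate x/v = 21.5 d).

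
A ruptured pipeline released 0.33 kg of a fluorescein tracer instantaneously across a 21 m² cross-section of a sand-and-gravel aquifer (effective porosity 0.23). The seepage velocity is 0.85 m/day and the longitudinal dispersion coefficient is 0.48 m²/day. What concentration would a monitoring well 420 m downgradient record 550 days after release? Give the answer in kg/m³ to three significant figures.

For an instantaneous plane source, C(x,t) = M/(n_e·A·√(4πDt)) · exp(−(x−vt)²/(4Dt)), with n_e·A the pore (flow) area.
Plume center vt = 0.85 × 550 = 467.5 m, so the well at 420 m is 47.5 m upgradient of the peak.
√(4πDt) = 57.60 m, giving peak height M/(n_e·A·√(4πDt)) = 0.33/(0.23 × 21 × 57.60) = 0.001186 kg/m³.
(x−vt)²/(4Dt) = (-47.5)²/(4 × 0.48 × 550) = 2.137; exp(−2.137) = 0.1180.
C = 0.001186 × 0.1180 = 0.000140 kg/m³.

0.000140 kg/m³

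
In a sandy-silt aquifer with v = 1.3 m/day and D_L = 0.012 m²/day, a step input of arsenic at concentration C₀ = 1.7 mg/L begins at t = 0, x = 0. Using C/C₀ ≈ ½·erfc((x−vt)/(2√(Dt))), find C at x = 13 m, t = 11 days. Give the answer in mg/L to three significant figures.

1.69 mg/L

For a continuous step input, C/C₀ ≈ ½·erfc((x−vt)/(2√(Dt))).
vt = 1.3 × 11 = 14.3 m and 2√(Dt) = 2√(0.012 × 11) = 0.7266 m.
Argument (x−vt)/(2√(Dt)) = (13 − 14.3)/0.7266 = -1.789; ½·erfc(-1.789) = 0.9943.
C = 1.7 × 0.9943 = 1.69 mg/L.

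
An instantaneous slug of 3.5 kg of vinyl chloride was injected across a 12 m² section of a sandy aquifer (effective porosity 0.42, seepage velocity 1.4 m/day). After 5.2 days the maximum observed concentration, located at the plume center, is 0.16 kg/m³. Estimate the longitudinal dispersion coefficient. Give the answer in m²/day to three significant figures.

At the plume center C_max = M/(n_e·A·√(4πDt)), so D = M²/(4πt·(n_e·A·C_max)²).
n_e·A·C_max = 0.42 × 12 × 0.16 = 0.8064 kg/m.
D = 3.5²/(4π × 5.2 × 0.8064²) = 0.288 m²/day.

0.288 m²/day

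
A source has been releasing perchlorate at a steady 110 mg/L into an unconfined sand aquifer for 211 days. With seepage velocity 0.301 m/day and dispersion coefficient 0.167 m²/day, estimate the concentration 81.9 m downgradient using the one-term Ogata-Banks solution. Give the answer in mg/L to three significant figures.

1.57 mg/L

For a continuous step input, C/C₀ ≈ ½·erfc((x−vt)/(2√(Dt))).
vt = 0.301 × 211 = 63.511 m and 2√(Dt) = 2√(0.167 × 211) = 11.87 m.
Argument (x−vt)/(2√(Dt)) = (81.9 − 63.511)/11.87 = 1.549; ½·erfc(1.549) = 0.01424.
C = 110 × 0.01424 = 1.57 mg/L.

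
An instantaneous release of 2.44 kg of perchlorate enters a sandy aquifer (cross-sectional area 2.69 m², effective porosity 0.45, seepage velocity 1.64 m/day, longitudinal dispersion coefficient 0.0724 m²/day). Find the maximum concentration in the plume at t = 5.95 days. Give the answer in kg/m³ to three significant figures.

The peak of an instantaneous 1D plume sits at x = vt; there the Gaussian factor is 1 and C_max = M/(n_e·A·√(4πDt)), where n_e·A is the pore area the mass is dissolved in.
√(4πDt) = √(4π × 0.0724 × 5.95) = 2.327 m, so C_max = 2.44/(0.45 × 2.69 × 2.327) = 0.866 kg/m³.

0.866 kg/m³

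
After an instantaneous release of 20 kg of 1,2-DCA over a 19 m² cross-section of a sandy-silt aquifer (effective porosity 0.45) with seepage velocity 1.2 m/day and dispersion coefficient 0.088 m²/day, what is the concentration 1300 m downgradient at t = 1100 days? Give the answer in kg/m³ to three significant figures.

0.0239 kg/m³

For an instantaneous plane source, C(x,t) = M/(n_e·A·√(4πDt)) · exp(−(x−vt)²/(4Dt)), with n_e·A the pore (flow) area.
Plume center vt = 1.2 × 1100 = 1320 m, so the well at 1300 m is 20 m upgradient of the peak.
√(4πDt) = 34.88 m, giving peak height M/(n_e·A·√(4πDt)) = 20/(0.45 × 19 × 34.88) = 0.06706 kg/m³.
(x−vt)²/(4Dt) = (-20)²/(4 × 0.088 × 1100) = 1.033; exp(−1.033) = 0.3559.
C = 0.06706 × 0.3559 = 0.0239 kg/m³.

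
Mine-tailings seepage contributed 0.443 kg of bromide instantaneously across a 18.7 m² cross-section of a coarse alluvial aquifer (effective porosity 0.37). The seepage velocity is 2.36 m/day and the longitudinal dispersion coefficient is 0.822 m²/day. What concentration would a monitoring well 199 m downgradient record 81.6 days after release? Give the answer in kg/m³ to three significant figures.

0.00189 kg/m³

For an instantaneous plane source, C(x,t) = M/(n_e·A·√(4πDt)) · exp(−(x−vt)²/(4Dt)), with n_e·A the pore (flow) area.
Plume center vt = 2.36 × 81.6 = 192.576 m, so the well at 199 m is 6.424 m downgradient of the peak.
√(4πDt) = 29.03 m, giving peak height M/(n_e·A·√(4πDt)) = 0.443/(0.37 × 18.7 × 29.03) = 0.002206 kg/m³.
(x−vt)²/(4Dt) = (6.424)²/(4 × 0.822 × 81.6) = 0.1538; exp(−0.1538) = 0.8574.
C = 0.002206 × 0.8574 = 0.00189 kg/m³.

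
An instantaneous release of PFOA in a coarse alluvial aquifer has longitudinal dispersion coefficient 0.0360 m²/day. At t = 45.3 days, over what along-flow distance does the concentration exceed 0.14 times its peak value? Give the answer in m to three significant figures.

7.16 m

The plume is Gaussian with σ = √(2Dt) = √(2 × 0.0360 × 45.3) = 1.806 m.
C/C_peak = exp(−Δx²/(2σ²)) = 0.14 ⇒ Δx = σ·√(−2 ln 0.14) = 1.806 × 1.983 = 3.581 m.
Width = 2Δx = 7.16 m.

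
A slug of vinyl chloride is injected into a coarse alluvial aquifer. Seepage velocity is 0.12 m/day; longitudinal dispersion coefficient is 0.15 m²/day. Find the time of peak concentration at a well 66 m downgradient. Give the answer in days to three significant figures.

For the 1D instantaneous-source solution, setting ∂C/∂t = 0 at fixed x gives v²t² + 2Dt − x² = 0, so t = (√(D² + v²x²) − D)/v².
√(D² + v²x²) = √(0.15² + 0.12² × 66²) = 7.921; v² = 0.0144.
t = (7.921 − 0.15)/0.0144 = 540 days (vs. the pure-advection estimate x/v = 550 d).

540 days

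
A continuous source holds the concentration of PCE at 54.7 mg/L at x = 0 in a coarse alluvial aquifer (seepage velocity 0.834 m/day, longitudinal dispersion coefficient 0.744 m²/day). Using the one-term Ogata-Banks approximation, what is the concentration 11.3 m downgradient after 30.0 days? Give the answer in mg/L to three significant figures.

For a continuous step input, C/C₀ ≈ ½·erfc((x−vt)/(2√(Dt))).
vt = 0.834 × 30.0 = 25.02 m and 2√(Dt) = 2√(0.744 × 30.0) = 9.449 m.
Argument (x−vt)/(2√(Dt)) = (11.3 − 25.02)/9.449 = -1.452; ½·erfc(-1.452) = 0.9800.
C = 54.7 × 0.9800 = 53.6 mg/L.

53.6 mg/L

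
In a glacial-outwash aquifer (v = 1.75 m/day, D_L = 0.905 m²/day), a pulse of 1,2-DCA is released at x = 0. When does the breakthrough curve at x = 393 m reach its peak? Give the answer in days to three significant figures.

For the 1D instantaneous-source solution, setting ∂C/∂t = 0 at fixed x gives v²t² + 2Dt − x² = 0, so t = (√(D² + v²x²) − D)/v².
√(D² + v²x²) = √(0.905² + 1.75² × 393²) = 687.8; v² = 3.0625.
t = (687.8 − 0.905)/3.0625 = 224 days (vs. the pure-advection estimate x/v = 225 d).

224 days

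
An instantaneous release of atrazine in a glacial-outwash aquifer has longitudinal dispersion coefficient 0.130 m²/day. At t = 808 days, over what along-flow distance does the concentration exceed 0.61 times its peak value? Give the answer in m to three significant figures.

The plume is Gaussian with σ = √(2Dt) = √(2 × 0.130 × 808) = 14.49 m.
C/C_peak = exp(−Δx²/(2σ²)) = 0.61 ⇒ Δx = σ·√(−2 ln 0.61) = 14.49 × 0.9943 = 14.41 m.
Width = 2Δx = 28.8 m.

28.8 m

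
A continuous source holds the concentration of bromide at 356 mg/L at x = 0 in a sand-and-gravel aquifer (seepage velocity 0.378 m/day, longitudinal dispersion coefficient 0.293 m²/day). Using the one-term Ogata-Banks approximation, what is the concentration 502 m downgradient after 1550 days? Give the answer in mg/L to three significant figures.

For a continuous step input, C/C₀ ≈ ½·erfc((x−vt)/(2√(Dt))).
vt = 0.378 × 1550 = 585.9 m and 2√(Dt) = 2√(0.293 × 1550) = 42.62 m.
Argument (x−vt)/(2√(Dt)) = (502 − 585.9)/42.62 = -1.969; ½·erfc(-1.969) = 0.9973.
C = 356 × 0.9973 = 355 mg/L.

355 mg/L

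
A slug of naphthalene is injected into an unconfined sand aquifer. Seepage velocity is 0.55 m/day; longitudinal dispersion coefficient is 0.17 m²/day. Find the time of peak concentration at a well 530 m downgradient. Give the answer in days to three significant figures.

For the 1D instantaneous-source solution, setting ∂C/∂t = 0 at fixed x gives v²t² + 2Dt − x² = 0, so t = (√(D² + v²x²) − D)/v².
√(D² + v²x²) = √(0.17² + 0.55² × 530²) = 291.5; v² = 0.3025.
t = (291.5 − 0.17)/0.3025 = 963 days (vs. the pure-advection estimate x/v = 964 d).

963 days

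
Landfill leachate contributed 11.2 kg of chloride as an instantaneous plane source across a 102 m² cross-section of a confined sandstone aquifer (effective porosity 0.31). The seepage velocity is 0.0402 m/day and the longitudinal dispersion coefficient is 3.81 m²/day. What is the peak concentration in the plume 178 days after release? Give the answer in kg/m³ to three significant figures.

0.00384 kg/m³

The peak of an instantaneous 1D plume sits at x = vt; there the Gaussian factor is 1 and C_max = M/(n_e·A·√(4πDt)), where n_e·A is the pore area the mass is dissolved in.
√(4πDt) = √(4π × 3.81 × 178) = 92.32 m, so C_max = 11.2/(0.31 × 102 × 92.32) = 0.00384 kg/m³.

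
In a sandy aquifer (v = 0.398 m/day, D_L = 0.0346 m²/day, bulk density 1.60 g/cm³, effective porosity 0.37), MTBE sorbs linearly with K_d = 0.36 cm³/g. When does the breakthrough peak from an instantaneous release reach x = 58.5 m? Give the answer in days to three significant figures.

Retardation factor R = 1 + ρ_b·K_d/n = 1 + 1.60 × 0.36/0.37 = 2.557.
Sorption retards both mechanisms: v_R = v/R = 0.1557 m/day, D_R = D/R = 0.01353 m²/day.
Peak time from v_R²t² + 2D_R t − x² = 0: t = (√(D_R² + v_R²x²) − D_R)/v_R².
√(D_R² + v_R²x²) = √(0.01353² + 0.1557² × 58.5²) = 9.108; v_R² = 0.02424.
t = (9.108 − 0.01353)/0.02424 = 375 days.

375 days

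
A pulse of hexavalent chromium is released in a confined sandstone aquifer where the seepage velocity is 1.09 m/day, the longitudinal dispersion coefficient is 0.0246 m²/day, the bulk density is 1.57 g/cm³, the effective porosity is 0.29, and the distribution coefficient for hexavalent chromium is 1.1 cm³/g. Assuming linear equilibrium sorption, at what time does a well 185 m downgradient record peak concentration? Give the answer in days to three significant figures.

1180 days

Retardation factor R = 1 + ρ_b·K_d/n = 1 + 1.57 × 1.1/0.29 = 6.955.
Sorption retards both mechanisms: v_R = v/R = 0.1567 m/day, D_R = D/R = 0.003537 m²/day.
Peak time from v_R²t² + 2D_R t − x² = 0: t = (√(D_R² + v_R²x²) − D_R)/v_R².
√(D_R² + v_R²x²) = √(0.003537² + 0.1567² × 185²) = 28.99; v_R² = 0.02455.
t = (28.99 − 0.003537)/0.02455 = 1180 days.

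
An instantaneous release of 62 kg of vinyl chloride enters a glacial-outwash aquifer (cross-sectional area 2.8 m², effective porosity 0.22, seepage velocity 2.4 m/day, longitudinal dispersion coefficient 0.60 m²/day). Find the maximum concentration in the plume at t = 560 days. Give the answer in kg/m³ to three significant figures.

The peak of an instantaneous 1D plume sits at x = vt; there the Gaussian factor is 1 and C_max = M/(n_e·A·√(4πDt)), where n_e·A is the pore area the mass is dissolved in.
√(4πDt) = √(4π × 0.60 × 560) = 64.98 m, so C_max = 62/(0.22 × 2.8 × 64.98) = 1.55 kg/m³.

1.55 kg/m³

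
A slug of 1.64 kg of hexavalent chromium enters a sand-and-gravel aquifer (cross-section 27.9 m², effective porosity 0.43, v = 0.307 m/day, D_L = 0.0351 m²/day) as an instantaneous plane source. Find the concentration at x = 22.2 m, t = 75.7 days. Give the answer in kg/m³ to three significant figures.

For an instantaneous plane source, C(x,t) = M/(n_e·A·√(4πDt)) · exp(−(x−vt)²/(4Dt)), with n_e·A the pore (flow) area.
Plume center vt = 0.307 × 75.7 = 23.2399 m, so the well at 22.2 m is 1.0399 m upgradient of the peak.
√(4πDt) = 5.778 m, giving peak height M/(n_e·A·√(4πDt)) = 1.64/(0.43 × 27.9 × 5.778) = 0.02366 kg/m³.
(x−vt)²/(4Dt) = (-1.0399)²/(4 × 0.0351 × 75.7) = 0.1017; exp(−0.1017) = 0.9033.
C = 0.02366 × 0.9033 = 0.0214 kg/m³.

0.0214 kg/m³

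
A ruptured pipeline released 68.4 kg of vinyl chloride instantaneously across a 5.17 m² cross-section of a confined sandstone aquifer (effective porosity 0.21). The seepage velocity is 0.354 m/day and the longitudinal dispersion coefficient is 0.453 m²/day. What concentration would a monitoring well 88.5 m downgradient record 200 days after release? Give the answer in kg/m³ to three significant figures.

0.787 kg/m³

For an instantaneous plane source, C(x,t) = M/(n_e·A·√(4πDt)) · exp(−(x−vt)²/(4Dt)), with n_e·A the pore (flow) area.
Plume center vt = 0.354 × 200 = 70.8 m, so the well at 88.5 m is 17.7 m downgradient of the peak.
√(4πDt) = 33.74 m, giving peak height M/(n_e·A·√(4πDt)) = 68.4/(0.21 × 5.17 × 33.74) = 1.867 kg/m³.
(x−vt)²/(4Dt) = (17.7)²/(4 × 0.453 × 200) = 0.8645; exp(−0.8645) = 0.4213.
C = 1.867 × 0.4213 = 0.787 kg/m³.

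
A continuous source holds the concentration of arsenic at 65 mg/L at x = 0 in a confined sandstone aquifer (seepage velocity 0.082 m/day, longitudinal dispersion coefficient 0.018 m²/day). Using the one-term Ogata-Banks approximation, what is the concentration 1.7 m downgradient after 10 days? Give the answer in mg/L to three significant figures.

4.63 mg/L

For a continuous step input, C/C₀ ≈ ½·erfc((x−vt)/(2√(Dt))).
vt = 0.082 × 10 = 0.82 m and 2√(Dt) = 2√(0.018 × 10) = 0.8485 m.
Argument (x−vt)/(2√(Dt)) = (1.7 − 0.82)/0.8485 = 1.037; ½·erfc(1.037) = 0.07125.
C = 65 × 0.07125 = 4.63 mg/L.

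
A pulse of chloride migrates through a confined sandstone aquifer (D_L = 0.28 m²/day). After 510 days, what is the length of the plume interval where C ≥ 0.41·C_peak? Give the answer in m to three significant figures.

The plume is Gaussian with σ = √(2Dt) = √(2 × 0.28 × 510) = 16.90 m.
C/C_peak = exp(−Δx²/(2σ²)) = 0.41 ⇒ Δx = σ·√(−2 ln 0.41) = 16.90 × 1.335 = 22.56 m.
Width = 2Δx = 45.1 m.

45.1 m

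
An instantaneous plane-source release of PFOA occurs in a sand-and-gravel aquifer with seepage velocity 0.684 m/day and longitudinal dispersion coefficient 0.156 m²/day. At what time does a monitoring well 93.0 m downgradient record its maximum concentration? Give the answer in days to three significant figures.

136 days

For the 1D instantaneous-source solution, setting ∂C/∂t = 0 at fixed x gives v²t² + 2Dt − x² = 0, so t = (√(D² + v²x²) − D)/v².
√(D² + v²x²) = √(0.156² + 0.684² × 93.0²) = 63.61; v² = 0.467856.
t = (63.61 − 0.156)/0.467856 = 136 days (vs. the pure-advection estimate x/v = 136 d).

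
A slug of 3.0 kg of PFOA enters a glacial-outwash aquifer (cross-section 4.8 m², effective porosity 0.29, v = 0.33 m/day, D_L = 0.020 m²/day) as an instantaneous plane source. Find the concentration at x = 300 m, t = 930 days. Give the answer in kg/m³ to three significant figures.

For an instantaneous plane source, C(x,t) = M/(n_e·A·√(4πDt)) · exp(−(x−vt)²/(4Dt)), with n_e·A the pore (flow) area.
Plume center vt = 0.33 × 930 = 306.9 m, so the well at 300 m is 6.9 m upgradient of the peak.
√(4πDt) = 15.29 m, giving peak height M/(n_e·A·√(4πDt)) = 3.0/(0.29 × 4.8 × 15.29) = 0.1410 kg/m³.
(x−vt)²/(4Dt) = (-6.9)²/(4 × 0.020 × 930) = 0.6399; exp(−0.6399) = 0.5273.
C = 0.1410 × 0.5273 = 0.0743 kg/m³.

0.0743 kg/m³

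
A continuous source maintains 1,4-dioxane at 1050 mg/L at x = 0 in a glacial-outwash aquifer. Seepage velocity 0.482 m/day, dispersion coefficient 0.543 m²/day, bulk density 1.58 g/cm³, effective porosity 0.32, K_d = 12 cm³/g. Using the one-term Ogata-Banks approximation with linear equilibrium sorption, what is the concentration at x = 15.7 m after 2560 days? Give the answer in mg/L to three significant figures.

797 mg/L

Retardation factor R = 1 + ρ_b·K_d/n = 1 + 1.58 × 12/0.32 = 60.25.
Sorption retards both mechanisms: v_R = v/R = 0.008000 m/day, D_R = D/R = 0.009012 m²/day.
v_R·t = 0.008000 × 2560 = 20.48 m; 2√(D_R t) = 9.606 m; argument = (15.7 − 20.48)/9.606 = -0.4976.
C = C₀ × ½·erfc(-0.4976) = 1050 × 0.7592 = 797 mg/L.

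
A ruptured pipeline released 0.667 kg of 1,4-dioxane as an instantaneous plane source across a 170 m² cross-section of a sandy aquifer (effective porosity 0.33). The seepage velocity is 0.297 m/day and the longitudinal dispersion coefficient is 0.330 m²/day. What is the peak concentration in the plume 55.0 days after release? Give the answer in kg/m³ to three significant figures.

0.000787 kg/m³

The peak of an instantaneous 1D plume sits at x = vt; there the Gaussian factor is 1 and C_max = M/(n_e·A·√(4πDt)), where n_e·A is the pore area the mass is dissolved in.
√(4πDt) = √(4π × 0.330 × 55.0) = 15.10 m, so C_max = 0.667/(0.33 × 170 × 15.10) = 0.000787 kg/m³.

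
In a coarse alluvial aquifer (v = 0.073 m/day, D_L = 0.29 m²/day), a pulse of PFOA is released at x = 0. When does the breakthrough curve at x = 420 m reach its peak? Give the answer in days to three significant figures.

For the 1D instantaneous-source solution, setting ∂C/∂t = 0 at fixed x gives v²t² + 2Dt − x² = 0, so t = (√(D² + v²x²) − D)/v².
√(D² + v²x²) = √(0.29² + 0.073² × 420²) = 30.66; v² = 0.005329.
t = (30.66 − 0.29)/0.005329 = 5700 days (vs. the pure-advection estimate x/v = 5750 d).

5700 days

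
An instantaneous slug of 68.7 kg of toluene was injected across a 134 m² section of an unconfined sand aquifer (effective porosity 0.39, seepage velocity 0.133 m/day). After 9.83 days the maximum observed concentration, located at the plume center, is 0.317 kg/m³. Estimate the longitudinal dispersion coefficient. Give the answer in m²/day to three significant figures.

0.139 m²/day

At the plume center C_max = M/(n_e·A·√(4πDt)), so D = M²/(4πt·(n_e·A·C_max)²).
n_e·A·C_max = 0.39 × 134 × 0.317 = 16.57 kg/m.
D = 68.7²/(4π × 9.83 × 16.57²) = 0.139 m²/day.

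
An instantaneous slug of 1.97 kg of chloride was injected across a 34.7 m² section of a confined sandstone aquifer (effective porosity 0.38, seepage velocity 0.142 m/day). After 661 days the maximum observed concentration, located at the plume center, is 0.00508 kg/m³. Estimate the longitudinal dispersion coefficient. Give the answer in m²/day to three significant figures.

At the plume center C_max = M/(n_e·A·√(4πDt)), so D = M²/(4πt·(n_e·A·C_max)²).
n_e·A·C_max = 0.38 × 34.7 × 0.00508 = 0.06698 kg/m.
D = 1.97²/(4π × 661 × 0.06698²) = 0.104 m²/day.

0.104 m²/day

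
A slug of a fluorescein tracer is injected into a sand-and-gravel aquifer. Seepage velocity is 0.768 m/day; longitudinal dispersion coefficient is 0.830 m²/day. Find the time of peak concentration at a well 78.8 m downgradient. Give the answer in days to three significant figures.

For the 1D instantaneous-source solution, setting ∂C/∂t = 0 at fixed x gives v²t² + 2Dt − x² = 0, so t = (√(D² + v²x²) − D)/v².
√(D² + v²x²) = √(0.830² + 0.768² × 78.8²) = 60.52; v² = 0.589824.
t = (60.52 − 0.830)/0.589824 = 101 days (vs. the pure-advection estimate x/v = 103 d).

101 days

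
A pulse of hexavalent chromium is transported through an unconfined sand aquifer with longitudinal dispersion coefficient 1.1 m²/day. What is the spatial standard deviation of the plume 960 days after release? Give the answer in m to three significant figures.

Dispersive spreading gives a Gaussian with σ² = 2Dt; advection only shifts the center.
σ = √(2 × 1.1 × 960) = 46.0 m.

46.0 m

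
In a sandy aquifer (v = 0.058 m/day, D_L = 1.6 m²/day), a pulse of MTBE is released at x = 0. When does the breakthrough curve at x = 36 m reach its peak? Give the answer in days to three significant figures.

For the 1D instantaneous-source solution, setting ∂C/∂t = 0 at fixed x gives v²t² + 2Dt − x² = 0, so t = (√(D² + v²x²) − D)/v².
√(D² + v²x²) = √(1.6² + 0.058² × 36²) = 2.631; v² = 0.003364.
t = (2.631 − 1.6)/0.003364 = 306 days (vs. the pure-advection estimate x/v = 621 d).

306 days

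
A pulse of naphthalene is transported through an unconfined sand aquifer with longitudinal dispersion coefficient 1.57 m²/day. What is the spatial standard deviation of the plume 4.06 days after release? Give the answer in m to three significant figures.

Dispersive spreading gives a Gaussian with σ² = 2Dt; advection only shifts the center.
σ = √(2 × 1.57 × 4.06) = 3.57 m.

3.57 m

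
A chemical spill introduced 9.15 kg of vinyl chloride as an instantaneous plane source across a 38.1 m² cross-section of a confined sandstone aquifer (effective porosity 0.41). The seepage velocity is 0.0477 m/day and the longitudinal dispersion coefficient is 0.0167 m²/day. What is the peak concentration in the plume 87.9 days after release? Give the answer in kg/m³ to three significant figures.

0.136 kg/m³

The peak of an instantaneous 1D plume sits at x = vt; there the Gaussian factor is 1 and C_max = M/(n_e·A·√(4πDt)), where n_e·A is the pore area the mass is dissolved in.
√(4πDt) = √(4π × 0.0167 × 87.9) = 4.295 m, so C_max = 9.15/(0.41 × 38.1 × 4.295) = 0.136 kg/m³.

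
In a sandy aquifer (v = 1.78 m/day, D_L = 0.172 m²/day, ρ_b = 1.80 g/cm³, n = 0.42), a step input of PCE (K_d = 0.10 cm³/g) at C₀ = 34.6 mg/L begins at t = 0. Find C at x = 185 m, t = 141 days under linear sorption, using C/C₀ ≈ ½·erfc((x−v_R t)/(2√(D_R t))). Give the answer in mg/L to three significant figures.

1.90 mg/L

Retardation factor R = 1 + ρ_b·K_d/n = 1 + 1.80 × 0.10/0.42 = 1.429.
Sorption retards both mechanisms: v_R = v/R = 1.246 m/day, D_R = D/R = 0.1204 m²/day.
v_R·t = 1.246 × 141 = 175.686 m; 2√(D_R t) = 8.240 m; argument = (185 − 175.686)/8.240 = 1.130.
C = C₀ × ½·erfc(1.130) = 34.6 × 0.05501 = 1.90 mg/L.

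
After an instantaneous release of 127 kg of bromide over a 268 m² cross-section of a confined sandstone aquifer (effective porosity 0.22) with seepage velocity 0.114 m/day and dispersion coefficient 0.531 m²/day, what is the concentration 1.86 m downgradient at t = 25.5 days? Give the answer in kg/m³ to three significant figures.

For an instantaneous plane source, C(x,t) = M/(n_e·A·√(4πDt)) · exp(−(x−vt)²/(4Dt)), with n_e·A the pore (flow) area.
Plume center vt = 0.114 × 25.5 = 2.907 m, so the well at 1.86 m is 1.047 m upgradient of the peak.
√(4πDt) = 13.04 m, giving peak height M/(n_e·A·√(4πDt)) = 127/(0.22 × 268 × 13.04) = 0.1652 kg/m³.
(x−vt)²/(4Dt) = (-1.047)²/(4 × 0.531 × 25.5) = 0.02024; exp(−0.02024) = 0.9800.
C = 0.1652 × 0.9800 = 0.162 kg/m³.

0.162 kg/m³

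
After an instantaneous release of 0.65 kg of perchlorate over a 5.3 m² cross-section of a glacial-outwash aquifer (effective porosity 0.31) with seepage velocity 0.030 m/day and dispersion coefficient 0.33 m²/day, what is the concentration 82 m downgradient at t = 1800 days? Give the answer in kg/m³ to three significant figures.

For an instantaneous plane source, C(x,t) = M/(n_e·A·√(4πDt)) · exp(−(x−vt)²/(4Dt)), with n_e·A the pore (flow) area.
Plume center vt = 0.030 × 1800 = 54 m, so the well at 82 m is 28 m downgradient of the peak.
√(4πDt) = 86.40 m, giving peak height M/(n_e·A·√(4πDt)) = 0.65/(0.31 × 5.3 × 86.40) = 0.004579 kg/m³.
(x−vt)²/(4Dt) = (28)²/(4 × 0.33 × 1800) = 0.3300; exp(−0.3300) = 0.7189.
C = 0.004579 × 0.7189 = 0.00329 kg/m³.

0.00329 kg/m³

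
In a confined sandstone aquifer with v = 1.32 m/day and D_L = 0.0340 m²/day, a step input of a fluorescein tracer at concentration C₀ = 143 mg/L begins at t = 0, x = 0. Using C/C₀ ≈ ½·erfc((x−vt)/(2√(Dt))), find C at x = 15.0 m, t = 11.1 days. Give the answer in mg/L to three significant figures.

49.2 mg/L

For a continuous step input, C/C₀ ≈ ½·erfc((x−vt)/(2√(Dt))).
vt = 1.32 × 11.1 = 14.652 m and 2√(Dt) = 2√(0.0340 × 11.1) = 1.229 m.
Argument (x−vt)/(2√(Dt)) = (15.0 − 14.652)/1.229 = 0.2832; ½·erfc(0.2832) = 0.3444.
C = 143 × 0.3444 = 49.2 mg/L.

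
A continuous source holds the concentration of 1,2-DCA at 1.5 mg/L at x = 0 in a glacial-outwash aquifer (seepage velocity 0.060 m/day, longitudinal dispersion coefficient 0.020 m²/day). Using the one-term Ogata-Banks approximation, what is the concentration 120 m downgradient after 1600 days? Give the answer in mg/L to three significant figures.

For a continuous step input, C/C₀ ≈ ½·erfc((x−vt)/(2√(Dt))).
vt = 0.060 × 1600 = 96 m and 2√(Dt) = 2√(0.020 × 1600) = 11.31 m.
Argument (x−vt)/(2√(Dt)) = (120 − 96)/11.31 = 2.122; ½·erfc(2.122) = 0.001346.
C = 1.5 × 0.001346 = 0.00202 mg/L.

0.00202 mg/L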